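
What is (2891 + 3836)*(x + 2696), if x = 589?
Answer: 22098195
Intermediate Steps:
(2891 + 3836)*(x + 2696) = (2891 + 3836)*(589 + 2696) = 6727*3285 = 22098195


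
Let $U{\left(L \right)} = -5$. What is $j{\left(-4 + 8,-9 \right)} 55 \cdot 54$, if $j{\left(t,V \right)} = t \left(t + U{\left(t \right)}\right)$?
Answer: $-11880$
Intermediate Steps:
$j{\left(t,V \right)} = t \left(-5 + t\right)$ ($j{\left(t,V \right)} = t \left(t - 5\right) = t \left(-5 + t\right)$)
$j{\left(-4 + 8,-9 \right)} 55 \cdot 54 = \left(-4 + 8\right) \left(-5 + \left(-4 + 8\right)\right) 55 \cdot 54 = 4 \left(-5 + 4\right) 55 \cdot 54 = 4 \left(-1\right) 55 \cdot 54 = \left(-4\right) 55 \cdot 54 = \left(-220\right) 54 = -11880$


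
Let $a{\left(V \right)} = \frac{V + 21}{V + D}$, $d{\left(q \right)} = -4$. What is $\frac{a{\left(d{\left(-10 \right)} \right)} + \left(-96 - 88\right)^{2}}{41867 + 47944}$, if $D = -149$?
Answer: $\frac{304703}{808299} \approx 0.37697$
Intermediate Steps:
$a{\left(V \right)} = \frac{21 + V}{-149 + V}$ ($a{\left(V \right)} = \frac{V + 21}{V - 149} = \frac{21 + V}{-149 + V}$)
$\frac{a{\left(d{\left(-10 \right)} \right)} + \left(-96 - 88\right)^{2}}{41867 + 47944} = \frac{\frac{21 - 4}{-149 - 4} + \left(-96 - 88\right)^{2}}{41867 + 47944} = \frac{\frac{1}{-153} \cdot 17 + \left(-184\right)^{2}}{89811} = \left(\left(- \frac{1}{153}\right) 17 + 33856\right) \frac{1}{89811} = \left(- \frac{1}{9} + 33856\right) \frac{1}{89811} = \frac{304703}{9} \cdot \frac{1}{89811} = \frac{304703}{808299}$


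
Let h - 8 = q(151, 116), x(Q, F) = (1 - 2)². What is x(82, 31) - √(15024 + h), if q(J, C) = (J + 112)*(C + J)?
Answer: 1 - √85253 ≈ -290.98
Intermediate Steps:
x(Q, F) = 1 (x(Q, F) = (-1)² = 1)
q(J, C) = (112 + J)*(C + J)
h = 70229 (h = 8 + (151² + 112*116 + 112*151 + 116*151) = 8 + (22801 + 12992 + 16912 + 17516) = 8 + 70221 = 70229)
x(82, 31) - √(15024 + h) = 1 - √(15024 + 70229) = 1 - √85253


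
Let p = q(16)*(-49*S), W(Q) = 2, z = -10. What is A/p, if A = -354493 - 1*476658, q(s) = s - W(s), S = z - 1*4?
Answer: -831151/9604 ≈ -86.542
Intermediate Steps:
S = -14 (S = -10 - 1*4 = -10 - 4 = -14)
q(s) = -2 + s (q(s) = s - 1*2 = s - 2 = -2 + s)
A = -831151 (A = -354493 - 476658 = -831151)
p = 9604 (p = (-2 + 16)*(-49*(-14)) = 14*686 = 9604)
A/p = -831151/9604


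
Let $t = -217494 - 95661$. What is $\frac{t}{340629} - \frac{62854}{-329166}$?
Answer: $- \frac{13611680594}{18687247569} \approx -0.72839$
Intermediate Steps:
$t = -313155$
$\frac{t}{340629} - \frac{62854}{-329166} = - \frac{313155}{340629} - \frac{62854}{-329166} = \left(-313155\right) \frac{1}{340629} - - \frac{31427}{164583} = - \frac{104385}{113543} + \frac{31427}{164583} = - \frac{13611680594}{18687247569}$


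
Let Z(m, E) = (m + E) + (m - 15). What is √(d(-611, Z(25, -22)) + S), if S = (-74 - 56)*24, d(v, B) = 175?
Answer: I*√2945 ≈ 54.268*I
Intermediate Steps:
Z(m, E) = -15 + E + 2*m (Z(m, E) = (E + m) + (-15 + m) = -15 + E + 2*m)
S = -3120 (S = -130*24 = -3120)
√(d(-611, Z(25, -22)) + S) = √(175 - 3120) = √(-2945) = I*√2945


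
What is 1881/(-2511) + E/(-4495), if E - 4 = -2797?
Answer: -5168/40455 ≈ -0.12775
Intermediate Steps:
E = -2793 (E = 4 - 2797 = -2793)
1881/(-2511) + E/(-4495) = 1881/(-2511) - 2793/(-4495) = 1881*(-1/2511) - 2793*(-1/4495) = -209/279 + 2793/4495 = -5168/40455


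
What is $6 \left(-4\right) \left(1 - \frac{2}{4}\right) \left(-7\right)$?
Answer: $84$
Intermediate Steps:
$6 \left(-4\right) \left(1 - \frac{2}{4}\right) \left(-7\right) = - 24 \left(1 - 2 \cdot \frac{1}{4}\right) \left(-7\right) = - 24 \left(1 - \frac{1}{2}\right) \left(-7\right) = \left(-24\right) \frac{1}{2} \left(-7\right) = \left(-12\right) \left(-7\right) = 84$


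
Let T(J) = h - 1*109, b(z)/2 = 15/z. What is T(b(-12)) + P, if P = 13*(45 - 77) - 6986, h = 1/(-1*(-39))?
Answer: -292928/39 ≈ -7511.0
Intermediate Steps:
b(z) = 30/z (b(z) = 2*(15/z) = 30/z)
h = 1/39 ≈ 0.025641
T(J) = -4250/39 (T(J) = 1/39 - 1*109 = 1/39 - 109 = -4250/39)
P = -7402 (P = 13*(-32) - 6986 = -416 - 6986 = -7402)
T(b(-12)) + P = -4250/39 - 7402 = -292928/39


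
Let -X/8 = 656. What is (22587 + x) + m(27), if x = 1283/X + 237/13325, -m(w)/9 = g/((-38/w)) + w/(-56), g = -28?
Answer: 5084059260613/226844800 ≈ 22412.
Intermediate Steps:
X = -5248 (X = -8*656 = -5248)
m(w) = -6885*w/1064 (m(w) = -9*(-28*(-w/38) + w/(-56)) = -9*(-(-14)*w/19 + w*(-1/56)) = -9*(14*w/19 - w/56) = -6885*w/1064)
x = -386639/1705600 (x = 1283/(-5248) + 237/13325 = 1283*(-1/5248) + 237*(1/13325) = -1283/5248 + 237/13325 = -386639/1705600 ≈ -0.22669)
(22587 + x) + m(27) = (22587 - 386639/1705600) - 6885/1064*27 = 38524000561/1705600 - 185895/1064 = 5084059260613/226844800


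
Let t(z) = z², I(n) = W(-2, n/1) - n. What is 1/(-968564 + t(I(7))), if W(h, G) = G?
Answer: -1/968564 ≈ -1.0325e-6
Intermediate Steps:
I(n) = 0 (I(n) = n/1 - n = n*1 - n = n - n = 0)
1/(-968564 + t(I(7))) = 1/(-968564 + 0²) = 1/(-968564 + 0) = 1/(-968564) = -1/968564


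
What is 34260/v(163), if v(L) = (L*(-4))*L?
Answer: -8565/26569 ≈ -0.32237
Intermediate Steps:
v(L) = -4*L² (v(L) = (-4*L)*L = -4*L²)
34260/v(163) = 34260/((-4*163²)) = 34260/((-4*26569)) = 34260/(-106276) = 34260*(-1/106276) = -8565/26569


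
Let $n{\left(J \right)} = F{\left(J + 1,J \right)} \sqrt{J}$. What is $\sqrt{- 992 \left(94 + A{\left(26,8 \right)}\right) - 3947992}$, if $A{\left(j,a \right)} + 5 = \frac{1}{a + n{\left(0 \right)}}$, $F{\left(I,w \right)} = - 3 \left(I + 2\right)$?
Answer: $2 i \sqrt{1009101} \approx 2009.1 i$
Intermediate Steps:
$F{\left(I,w \right)} = -6 - 3 I$ ($F{\left(I,w \right)} = - 3 \left(2 + I\right) = -6 - 3 I$)
$n{\left(J \right)} = \sqrt{J} \left(-9 - 3 J\right)$ ($n{\left(J \right)} = \left(-6 - 3 \left(J + 1\right)\right) \sqrt{J} = \left(-6 - 3 \left(1 + J\right)\right) \sqrt{J} = \left(-6 - \left(3 + 3 J\right)\right) \sqrt{J} = \left(-9 - 3 J\right) \sqrt{J} = \sqrt{J} \left(-9 - 3 J\right)$)
$A{\left(j,a \right)} = -5 + \frac{1}{a}$ ($A{\left(j,a \right)} = -5 + \frac{1}{a + 3 \sqrt{0} \left(-3 - 0\right)} = -5 + \frac{1}{a + 3 \cdot 0 \left(-3 + 0\right)} = -5 + \frac{1}{a + 3 \cdot 0 \left(-3\right)} = -5 + \frac{1}{a + 0} = -5 + \frac{1}{a}$)
$\sqrt{- 992 \left(94 + A{\left(26,8 \right)}\right) - 3947992} = \sqrt{- 992 \left(94 - \left(5 - \frac{1}{8}\right)\right) - 3947992} = \sqrt{- 992 \left(94 + \left(-5 + \frac{1}{8}\right)\right) - 3947992} = \sqrt{- 992 \left(94 - \frac{39}{8}\right) - 3947992} = \sqrt{\left(-992\right) \frac{713}{8} - 3947992} = \sqrt{-88412 - 3947992} = \sqrt{-4036404} = 2 i \sqrt{1009101}$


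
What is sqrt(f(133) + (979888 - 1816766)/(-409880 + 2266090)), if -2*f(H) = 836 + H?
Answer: I*sqrt(1670905712118830)/1856210 ≈ 22.022*I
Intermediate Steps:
f(H) = -418 - H/2 (f(H) = -(836 + H)/2 = -418 - H/2)
sqrt(f(133) + (979888 - 1816766)/(-409880 + 2266090)) = sqrt((-418 - 1/2*133) + (979888 - 1816766)/(-409880 + 2266090)) = sqrt((-418 - 133/2) - 836878/1856210) = sqrt(-969/2 - 836878*1/1856210) = sqrt(-969/2 - 418439/928105) = sqrt(-900170623/1856210) = I*sqrt(1670905712118830)/1856210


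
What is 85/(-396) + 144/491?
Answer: 15289/194436 ≈ 0.078633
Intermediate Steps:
85/(-396) + 144/491 = 85*(-1/396) + 144*(1/491) = -85/396 + 144/491 = 15289/194436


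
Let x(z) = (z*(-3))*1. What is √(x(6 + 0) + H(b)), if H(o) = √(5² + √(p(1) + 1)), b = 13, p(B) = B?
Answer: √(-18 + √(25 + √2)) ≈ 3.5862*I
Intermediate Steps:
H(o) = √(25 + √2) (H(o) = √(5² + √(1 + 1)) = √(25 + √2))
x(z) = -3*z (x(z) = -3*z*1 = -3*z)
√(x(6 + 0) + H(b)) = √(-3*(6 + 0) + √(25 + √2)) = √(-3*6 + √(25 + √2)) = √(-18 + √(25 + √2))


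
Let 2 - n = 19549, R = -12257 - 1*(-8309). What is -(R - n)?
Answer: -15599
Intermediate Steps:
R = -3948 (R = -12257 + 8309 = -3948)
n = -19547 (n = 2 - 1*19549 = 2 - 19549 = -19547)
-(R - n) = -(-3948 - 1*(-19547)) = -(-3948 + 19547) = -1*15599 = -15599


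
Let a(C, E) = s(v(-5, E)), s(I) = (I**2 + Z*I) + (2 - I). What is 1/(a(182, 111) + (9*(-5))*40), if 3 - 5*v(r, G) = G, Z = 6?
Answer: -25/35986 ≈ -0.00069471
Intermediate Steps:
v(r, G) = 3/5 - G/5
s(I) = 2 + I**2 + 5*I (s(I) = (I**2 + 6*I) + (2 - I) = 2 + I**2 + 5*I)
a(C, E) = 5 + (3/5 - E/5)**2 - E (a(C, E) = 2 + (3/5 - E/5)**2 + 5*(3/5 - E/5) = 2 + (3/5 - E/5)**2 + (3 - E) = 5 + (3/5 - E/5)**2 - E)
1/(a(182, 111) + (9*(-5))*40) = 1/((134/25 - 31/25*111 + (1/25)*111**2) + (9*(-5))*40) = 1/((134/25 - 3441/25 + (1/25)*12321) - 45*40) = 1/((134/25 - 3441/25 + 12321/25) - 1800) = 1/(9014/25 - 1800) = 1/(-35986/25) = -25/35986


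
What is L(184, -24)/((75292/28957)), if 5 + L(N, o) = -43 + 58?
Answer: 144785/37646 ≈ 3.8460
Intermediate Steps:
L(N, o) = 10 (L(N, o) = -5 + (-43 + 58) = -5 + 15 = 10)
L(184, -24)/((75292/28957)) = 10/((75292/28957)) = 10/((75292*(1/28957))) = 10/(75292/28957) = 10*(28957/75292) = 144785/37646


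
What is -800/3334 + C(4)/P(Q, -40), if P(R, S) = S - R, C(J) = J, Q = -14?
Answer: -8534/21671 ≈ -0.39380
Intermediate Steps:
-800/3334 + C(4)/P(Q, -40) = -800/3334 + 4/(-40 - 1*(-14)) = -800*1/3334 + 4/(-40 + 14) = -400/1667 + 4/(-26) = -400/1667 + 4*(-1/26) = -400/1667 - 2/13 = -8534/21671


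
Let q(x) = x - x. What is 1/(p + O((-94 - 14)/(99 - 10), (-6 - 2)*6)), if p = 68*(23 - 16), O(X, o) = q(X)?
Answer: 1/476 ≈ 0.0021008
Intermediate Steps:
q(x) = 0
O(X, o) = 0
p = 476 (p = 68*7 = 476)
1/(p + O((-94 - 14)/(99 - 10), (-6 - 2)*6)) = 1/(476 + 0) = 1/476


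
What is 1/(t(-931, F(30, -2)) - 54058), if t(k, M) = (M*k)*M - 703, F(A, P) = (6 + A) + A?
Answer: -1/4110197 ≈ -2.4330e-7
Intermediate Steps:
F(A, P) = 6 + 2*A
t(k, M) = -703 + k*M² (t(k, M) = k*M² - 703 = -703 + k*M²)
1/(t(-931, F(30, -2)) - 54058) = 1/((-703 - 931*(6 + 2*30)²) - 54058) = 1/((-703 - 931*(6 + 60)²) - 54058) = 1/((-703 - 931*66²) - 54058) = 1/((-703 - 931*4356) - 54058) = 1/((-703 - 4055436) - 54058) = 1/(-4056139 - 54058) = 1/(-4110197) = -1/4110197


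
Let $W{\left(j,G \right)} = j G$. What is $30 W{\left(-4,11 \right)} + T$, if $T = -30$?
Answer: $-1350$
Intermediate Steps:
$W{\left(j,G \right)} = G j$
$30 W{\left(-4,11 \right)} + T = 30 \cdot 11 \left(-4\right) - 30 = 30 \left(-44\right) - 30 = -1320 - 30 = -1350$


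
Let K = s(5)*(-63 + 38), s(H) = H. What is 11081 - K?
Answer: 11206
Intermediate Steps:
K = -125 (K = 5*(-63 + 38) = 5*(-25) = -125)
11081 - K = 11081 - 1*(-125) = 11081 + 125 = 11206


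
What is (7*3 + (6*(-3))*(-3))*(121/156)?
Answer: 3025/52 ≈ 58.173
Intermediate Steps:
(7*3 + (6*(-3))*(-3))*(121/156) = (21 - 18*(-3))*(121*(1/156)) = (21 + 54)*(121/156) = 75*(121/156) = 3025/52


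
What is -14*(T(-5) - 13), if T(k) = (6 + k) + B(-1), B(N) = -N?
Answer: 154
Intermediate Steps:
T(k) = 7 + k (T(k) = (6 + k) - 1*(-1) = (6 + k) + 1 = 7 + k)
-14*(T(-5) - 13) = -14*((7 - 5) - 13) = -14*(2 - 13) = -14*(-11) = 154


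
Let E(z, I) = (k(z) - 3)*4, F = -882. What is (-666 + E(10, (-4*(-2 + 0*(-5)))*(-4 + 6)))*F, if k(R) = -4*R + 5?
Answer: 721476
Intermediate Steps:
k(R) = 5 - 4*R
E(z, I) = 8 - 16*z (E(z, I) = ((5 - 4*z) - 3)*4 = (2 - 4*z)*4 = 8 - 16*z)
(-666 + E(10, (-4*(-2 + 0*(-5)))*(-4 + 6)))*F = (-666 + (8 - 16*10))*(-882) = (-666 + (8 - 160))*(-882) = (-666 - 152)*(-882) = -818*(-882) = 721476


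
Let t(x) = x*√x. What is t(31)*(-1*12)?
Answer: -372*√31 ≈ -2071.2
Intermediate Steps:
t(x) = x^(3/2)
t(31)*(-1*12) = 31^(3/2)*(-1*12) = (31*√31)*(-12) = -372*√31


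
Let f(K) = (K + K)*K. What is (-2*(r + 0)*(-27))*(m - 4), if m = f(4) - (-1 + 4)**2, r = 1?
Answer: 1026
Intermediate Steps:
f(K) = 2*K**2 (f(K) = (2*K)*K = 2*K**2)
m = 23 (m = 2*4**2 - (-1 + 4)**2 = 2*16 - 1*3**2 = 32 - 1*9 = 32 - 9 = 23)
(-2*(r + 0)*(-27))*(m - 4) = (-2*(1 + 0)*(-27))*(23 - 4) = (-2*1*(-27))*19 = -2*(-27)*19 = 54*19 = 1026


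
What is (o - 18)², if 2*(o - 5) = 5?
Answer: 441/4 ≈ 110.25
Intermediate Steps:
o = 15/2 (o = 5 + (½)*5 = 5 + 5/2 = 15/2 ≈ 7.5000)
(o - 18)² = (15/2 - 18)² = (-21/2)² = 441/4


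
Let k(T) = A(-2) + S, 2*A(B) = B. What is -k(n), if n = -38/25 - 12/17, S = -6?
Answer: 7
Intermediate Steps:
A(B) = B/2
n = -946/425 (n = -38*1/25 - 12*1/17 = -38/25 - 12/17 = -946/425 ≈ -2.2259)
k(T) = -7 (k(T) = (½)*(-2) - 6 = -1 - 6 = -7)
-k(n) = -1*(-7) = 7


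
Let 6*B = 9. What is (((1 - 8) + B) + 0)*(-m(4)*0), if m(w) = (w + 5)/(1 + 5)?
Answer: 0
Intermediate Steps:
B = 3/2 (B = (⅙)*9 = 3/2 ≈ 1.5000)
m(w) = ⅚ + w/6 (m(w) = (5 + w)/6 = (5 + w)*(⅙) = ⅚ + w/6)
(((1 - 8) + B) + 0)*(-m(4)*0) = (((1 - 8) + 3/2) + 0)*(-(⅚ + (⅙)*4)*0) = ((-7 + 3/2) + 0)*(-(⅚ + ⅔)*0) = (-11/2 + 0)*(-1*3/2*0) = -(-33)*0/4 = -11/2*0 = 0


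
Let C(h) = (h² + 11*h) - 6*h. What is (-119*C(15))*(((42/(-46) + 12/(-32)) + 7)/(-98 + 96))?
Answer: 9380175/92 ≈ 1.0196e+5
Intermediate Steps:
C(h) = h² + 5*h
(-119*C(15))*(((42/(-46) + 12/(-32)) + 7)/(-98 + 96)) = (-1785*(5 + 15))*(((42/(-46) + 12/(-32)) + 7)/(-98 + 96)) = (-1785*20)*(((42*(-1/46) + 12*(-1/32)) + 7)/(-2)) = (-119*300)*(((-21/23 - 3/8) + 7)*(-½)) = -35700*(-237/184 + 7)*(-1)/2 = -9380175*(-1)/(46*2) = -35700*(-1051/368) = 9380175/92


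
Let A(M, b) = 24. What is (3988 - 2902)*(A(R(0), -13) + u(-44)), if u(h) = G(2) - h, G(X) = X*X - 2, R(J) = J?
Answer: 76020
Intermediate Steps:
G(X) = -2 + X**2 (G(X) = X**2 - 2 = -2 + X**2)
u(h) = 2 - h (u(h) = (-2 + 2**2) - h = (-2 + 4) - h = 2 - h)
(3988 - 2902)*(A(R(0), -13) + u(-44)) = (3988 - 2902)*(24 + (2 - 1*(-44))) = 1086*(24 + (2 + 44)) = 1086*(24 + 46) = 1086*70 = 76020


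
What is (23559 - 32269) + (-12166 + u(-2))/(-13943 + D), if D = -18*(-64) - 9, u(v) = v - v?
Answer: -55737917/6400 ≈ -8709.0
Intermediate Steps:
u(v) = 0
D = 1143 (D = 1152 - 9 = 1143)
(23559 - 32269) + (-12166 + u(-2))/(-13943 + D) = (23559 - 32269) + (-12166 + 0)/(-13943 + 1143) = -8710 - 12166/(-12800) = -8710 - 12166*(-1/12800) = -8710 + 6083/6400 = -55737917/6400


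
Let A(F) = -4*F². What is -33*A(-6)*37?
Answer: 175824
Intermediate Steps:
-33*A(-6)*37 = -(-132)*(-6)²*37 = -(-132)*36*37 = -33*(-144)*37 = 4752*37 = 175824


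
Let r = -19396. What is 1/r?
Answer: -1/19396 ≈ -5.1557e-5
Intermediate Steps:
1/r = 1/(-19396) = -1/19396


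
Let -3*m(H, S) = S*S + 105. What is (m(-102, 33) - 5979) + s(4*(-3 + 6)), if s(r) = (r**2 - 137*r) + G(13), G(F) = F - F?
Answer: -7877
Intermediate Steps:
m(H, S) = -35 - S**2/3 (m(H, S) = -(S*S + 105)/3 = -(S**2 + 105)/3 = -(105 + S**2)/3 = -35 - S**2/3)
G(F) = 0
s(r) = r**2 - 137*r (s(r) = (r**2 - 137*r) + 0 = r**2 - 137*r)
(m(-102, 33) - 5979) + s(4*(-3 + 6)) = ((-35 - 1/3*33**2) - 5979) + (4*(-3 + 6))*(-137 + 4*(-3 + 6)) = ((-35 - 1/3*1089) - 5979) + (4*3)*(-137 + 4*3) = ((-35 - 363) - 5979) + 12*(-137 + 12) = (-398 - 5979) + 12*(-125) = -6377 - 1500 = -7877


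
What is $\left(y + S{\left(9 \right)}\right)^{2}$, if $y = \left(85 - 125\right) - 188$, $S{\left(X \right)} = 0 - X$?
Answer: $56169$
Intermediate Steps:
$S{\left(X \right)} = - X$
$y = -228$ ($y = -40 - 188 = -228$)
$\left(y + S{\left(9 \right)}\right)^{2} = \left(-228 - 9\right)^{2} = \left(-237\right)^{2} = 56169$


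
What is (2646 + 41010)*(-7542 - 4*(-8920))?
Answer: 1228392528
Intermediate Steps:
(2646 + 41010)*(-7542 - 4*(-8920)) = 43656*(-7542 + 35680) = 43656*28138 = 1228392528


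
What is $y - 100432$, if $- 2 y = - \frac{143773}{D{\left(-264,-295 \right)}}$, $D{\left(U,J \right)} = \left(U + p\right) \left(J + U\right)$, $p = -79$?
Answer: $- \frac{5501845285}{54782} \approx -1.0043 \cdot 10^{5}$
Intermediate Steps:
$D{\left(U,J \right)} = \left(-79 + U\right) \left(J + U\right)$ ($D{\left(U,J \right)} = \left(U - 79\right) \left(J + U\right) = \left(-79 + U\right) \left(J + U\right)$)
$y = \frac{20539}{54782}$ ($y = - \frac{\left(-143773\right) \frac{1}{\left(-264\right)^{2} - -23305 - -20856 - -77880}}{2} = - \frac{\left(-143773\right) \frac{1}{69696 + 23305 + 20856 + 77880}}{2} = - \frac{\left(-143773\right) \frac{1}{191737}}{2} = \left(- \frac{1}{2}\right) \left(- \frac{20539}{27391}\right) = \frac{20539}{54782} \approx 0.37492$)
$y - 100432 = \frac{20539}{54782} - 100432 = - \frac{5501845285}{54782}$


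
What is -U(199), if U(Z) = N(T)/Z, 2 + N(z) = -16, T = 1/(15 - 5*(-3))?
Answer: 18/199 ≈ 0.090452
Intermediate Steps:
T = 1/30 (T = 1/(15 + 15) = 1/30 ≈ 0.033333)
N(z) = -18 (N(z) = -2 - 16 = -18)
U(Z) = -18/Z
-U(199) = -(-18)/199 = -1*(-18/199) = 18/199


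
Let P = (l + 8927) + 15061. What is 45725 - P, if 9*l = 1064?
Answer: 194569/9 ≈ 21619.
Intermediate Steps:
l = 1064/9 (l = (1/9)*1064 = 1064/9 ≈ 118.22)
P = 216956/9 (P = (1064/9 + 8927) + 15061 = 81407/9 + 15061 = 216956/9 ≈ 24106.)
45725 - P = 45725 - 1*216956/9 = 45725 - 216956/9 = 194569/9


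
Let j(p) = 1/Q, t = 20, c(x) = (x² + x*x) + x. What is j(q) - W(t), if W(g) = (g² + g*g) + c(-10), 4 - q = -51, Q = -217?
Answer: -214831/217 ≈ -990.00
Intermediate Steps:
q = 55 (q = 4 - 1*(-51) = 4 + 51 = 55)
c(x) = x + 2*x² (c(x) = (x² + x²) + x = 2*x² + x = x + 2*x²)
W(g) = 190 + 2*g² (W(g) = (g² + g*g) - 10*(1 + 2*(-10)) = (g² + g²) - 10*(1 - 20) = 2*g² - 10*(-19) = 2*g² + 190 = 190 + 2*g²)
j(p) = -1/217 (j(p) = 1/(-217) = -1/217)
j(q) - W(t) = -1/217 - (190 + 2*20²) = -1/217 - (190 + 2*400) = -1/217 - (190 + 800) = -1/217 - 1*990 = -1/217 - 990 = -214831/217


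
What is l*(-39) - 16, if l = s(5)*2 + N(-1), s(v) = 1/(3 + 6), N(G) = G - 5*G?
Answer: -542/3 ≈ -180.67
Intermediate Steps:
N(G) = -4*G
s(v) = 1/9
l = 38/9 (l = (1/9)*2 - 4*(-1) = 2/9 + 4 = 38/9 ≈ 4.2222)
l*(-39) - 16 = (38/9)*(-39) - 16 = -494/3 - 16 = -542/3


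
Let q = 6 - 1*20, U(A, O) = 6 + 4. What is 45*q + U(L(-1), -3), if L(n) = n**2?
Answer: -620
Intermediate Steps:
U(A, O) = 10
q = -14 (q = 6 - 20 = -14)
45*q + U(L(-1), -3) = 45*(-14) + 10 = -630 + 10 = -620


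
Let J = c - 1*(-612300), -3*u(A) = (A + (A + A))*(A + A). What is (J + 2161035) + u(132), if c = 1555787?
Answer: 4294274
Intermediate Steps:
u(A) = -2*A² (u(A) = -(A + (A + A))*(A + A)/3 = -(A + 2*A)*2*A/3 = -3*A*2*A/3 = -2*A²)
J = 2168087 (J = 1555787 - 1*(-612300) = 1555787 + 612300 = 2168087)
(J + 2161035) + u(132) = (2168087 + 2161035) - 2*132² = 4329122 - 2*17424 = 4329122 - 34848 = 4294274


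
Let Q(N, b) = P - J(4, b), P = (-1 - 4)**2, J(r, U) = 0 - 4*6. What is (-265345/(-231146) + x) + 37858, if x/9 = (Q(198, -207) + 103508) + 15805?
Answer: 257061430281/231146 ≈ 1.1121e+6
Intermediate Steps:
J(r, U) = -24 (J(r, U) = 0 - 24 = -24)
P = 25 (P = (-5)**2 = 25)
Q(N, b) = 49 (Q(N, b) = 25 - 1*(-24) = 25 + 24 = 49)
x = 1074258 (x = 9*((49 + 103508) + 15805) = 9*(103557 + 15805) = 9*119362 = 1074258)
(-265345/(-231146) + x) + 37858 = (-265345/(-231146) + 1074258) + 37858 = (-265345*(-1/231146) + 1074258) + 37858 = (265345/231146 + 1074258) + 37858 = 248310705013/231146 + 37858 = 257061430281/231146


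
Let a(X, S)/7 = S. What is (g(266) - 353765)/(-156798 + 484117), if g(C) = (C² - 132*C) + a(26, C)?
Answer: -316259/327319 ≈ -0.96621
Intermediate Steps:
a(X, S) = 7*S
g(C) = C² - 125*C (g(C) = (C² - 132*C) + 7*C = C² - 125*C)
(g(266) - 353765)/(-156798 + 484117) = (266*(-125 + 266) - 353765)/(-156798 + 484117) = (266*141 - 353765)/327319 = (37506 - 353765)*(1/327319) = -316259*1/327319 = -316259/327319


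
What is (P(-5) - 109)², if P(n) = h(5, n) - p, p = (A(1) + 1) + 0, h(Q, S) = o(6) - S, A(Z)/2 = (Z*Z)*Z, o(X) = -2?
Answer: 11881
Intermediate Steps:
A(Z) = 2*Z³ (A(Z) = 2*((Z*Z)*Z) = 2*(Z²*Z) = 2*Z³)
h(Q, S) = -2 - S
p = 3 (p = (2*1³ + 1) + 0 = (2*1 + 1) + 0 = (2 + 1) + 0 = 3 + 0 = 3)
P(n) = -5 - n (P(n) = (-2 - n) - 1*3 = (-2 - n) - 3 = -5 - n)
(P(-5) - 109)² = ((-5 - 1*(-5)) - 109)² = ((-5 + 5) - 109)² = (0 - 109)² = (-109)² = 11881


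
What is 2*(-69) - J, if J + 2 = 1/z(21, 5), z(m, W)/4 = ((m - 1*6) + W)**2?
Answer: -217601/1600 ≈ -136.00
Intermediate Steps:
z(m, W) = 4*(-6 + W + m)**2 (z(m, W) = 4*((m - 1*6) + W)**2 = 4*((m - 6) + W)**2 = 4*((-6 + m) + W)**2 = 4*(-6 + W + m)**2)
J = -3199/1600 (J = -2 + 1/(4*(-6 + 5 + 21)**2) = -2 + 1/(4*20**2) = -2 + 1/(4*400) = -2 + 1/1600 = -3199/1600 ≈ -1.9994)
2*(-69) - J = 2*(-69) - 1*(-3199/1600) = -138 + 3199/1600 = -217601/1600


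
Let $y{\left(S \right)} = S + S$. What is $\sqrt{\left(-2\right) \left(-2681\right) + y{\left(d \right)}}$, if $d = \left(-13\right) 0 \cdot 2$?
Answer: $\sqrt{5362} \approx 73.226$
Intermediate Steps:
$d = 0$ ($d = 0 \cdot 2 = 0$)
$y{\left(S \right)} = 2 S$
$\sqrt{\left(-2\right) \left(-2681\right) + y{\left(d \right)}} = \sqrt{\left(-2\right) \left(-2681\right) + 2 \cdot 0} = \sqrt{5362 + 0} = \sqrt{5362}$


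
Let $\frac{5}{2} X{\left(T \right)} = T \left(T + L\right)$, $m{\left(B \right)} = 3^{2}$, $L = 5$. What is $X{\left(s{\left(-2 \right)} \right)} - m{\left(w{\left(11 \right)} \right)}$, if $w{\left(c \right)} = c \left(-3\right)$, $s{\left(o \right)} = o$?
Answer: $- \frac{57}{5} \approx -11.4$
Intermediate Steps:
$w{\left(c \right)} = - 3 c$
$m{\left(B \right)} = 9$
$X{\left(T \right)} = \frac{2 T \left(5 + T\right)}{5}$ ($X{\left(T \right)} = \frac{2 T \left(T + 5\right)}{5} = \frac{2 T \left(5 + T\right)}{5}$)
$X{\left(s{\left(-2 \right)} \right)} - m{\left(w{\left(11 \right)} \right)} = \frac{2}{5} \left(-2\right) \left(5 - 2\right) - 9 = \frac{2}{5} \left(-2\right) 3 - 9 = - \frac{12}{5} - 9 = - \frac{57}{5}$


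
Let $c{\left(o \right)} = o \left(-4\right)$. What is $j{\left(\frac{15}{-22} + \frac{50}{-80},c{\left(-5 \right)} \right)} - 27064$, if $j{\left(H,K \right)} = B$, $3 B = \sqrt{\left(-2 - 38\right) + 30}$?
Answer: $-27064 + \frac{i \sqrt{10}}{3} \approx -27064.0 + 1.0541 i$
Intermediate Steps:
$c{\left(o \right)} = - 4 o$
$B = \frac{i \sqrt{10}}{3}$ ($B = \frac{\sqrt{\left(-2 - 38\right) + 30}}{3} = \frac{\sqrt{-40 + 30}}{3} = \frac{\sqrt{-10}}{3} = \frac{i \sqrt{10}}{3} \approx 1.0541 i$)
$j{\left(H,K \right)} = \frac{i \sqrt{10}}{3}$
$j{\left(\frac{15}{-22} + \frac{50}{-80},c{\left(-5 \right)} \right)} - 27064 = \frac{i \sqrt{10}}{3} - 27064 = -27064 + \frac{i \sqrt{10}}{3}$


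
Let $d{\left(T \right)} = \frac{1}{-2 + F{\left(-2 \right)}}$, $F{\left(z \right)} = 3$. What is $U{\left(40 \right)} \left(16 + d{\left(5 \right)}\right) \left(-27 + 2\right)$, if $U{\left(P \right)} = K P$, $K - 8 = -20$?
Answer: $204000$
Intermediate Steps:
$K = -12$ ($K = 8 - 20 = -12$)
$d{\left(T \right)} = 1$ ($d{\left(T \right)} = \frac{1}{-2 + 3} = 1^{-1} = 1$)
$U{\left(P \right)} = - 12 P$
$U{\left(40 \right)} \left(16 + d{\left(5 \right)}\right) \left(-27 + 2\right) = \left(-12\right) 40 \left(16 + 1\right) \left(-27 + 2\right) = - 480 \cdot 17 \left(-25\right) = \left(-480\right) \left(-425\right) = 204000$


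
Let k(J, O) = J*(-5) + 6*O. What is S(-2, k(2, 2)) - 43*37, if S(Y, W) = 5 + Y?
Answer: -1588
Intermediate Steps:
k(J, O) = -5*J + 6*O
S(-2, k(2, 2)) - 43*37 = (5 - 2) - 43*37 = 3 - 1591 = -1588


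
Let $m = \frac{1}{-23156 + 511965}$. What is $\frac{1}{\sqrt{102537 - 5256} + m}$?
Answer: $- \frac{488809}{23243761653670160} + \frac{2150408146329 \sqrt{1201}}{23243761653670160} \approx 0.0032062$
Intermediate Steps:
$m = \frac{1}{488809} \approx 2.0458 \cdot 10^{-6}$
$\frac{1}{\sqrt{102537 - 5256} + m} = \frac{1}{\sqrt{102537 - 5256} + \frac{1}{488809}} = \frac{1}{\sqrt{97281} + \frac{1}{488809}} = \frac{1}{9 \sqrt{1201} + \frac{1}{488809}} = \frac{1}{\frac{1}{488809} + 9 \sqrt{1201}}$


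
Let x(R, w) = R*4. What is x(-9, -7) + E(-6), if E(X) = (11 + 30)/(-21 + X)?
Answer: -1013/27 ≈ -37.518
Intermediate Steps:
E(X) = 41/(-21 + X)
x(R, w) = 4*R
x(-9, -7) + E(-6) = 4*(-9) + 41/(-21 - 6) = -36 + 41/(-27) = -36 + 41*(-1/27) = -36 - 41/27 = -1013/27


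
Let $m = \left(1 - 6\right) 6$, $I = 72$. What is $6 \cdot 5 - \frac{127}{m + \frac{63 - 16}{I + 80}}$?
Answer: $\frac{154694}{4513} \approx 34.277$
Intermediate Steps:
$m = -30$ ($m = \left(-5\right) 6 = -30$)
$6 \cdot 5 - \frac{127}{m + \frac{63 - 16}{I + 80}} = 6 \cdot 5 - \frac{127}{-30 + \frac{63 - 16}{72 + 80}} = 30 - \frac{127}{-30 + \frac{47}{152}} = 30 - \frac{127}{- \frac{4513}{152}} = 30 - - \frac{19304}{4513} = 30 + \frac{19304}{4513} = \frac{154694}{4513}$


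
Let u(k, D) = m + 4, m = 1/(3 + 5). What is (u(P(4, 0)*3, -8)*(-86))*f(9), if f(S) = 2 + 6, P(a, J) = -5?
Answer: -2838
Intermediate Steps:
m = 1/8 ≈ 0.12500
f(S) = 8
u(k, D) = 33/8 (u(k, D) = 1/8 + 4 = 33/8)
(u(P(4, 0)*3, -8)*(-86))*f(9) = ((33/8)*(-86))*8 = -1419/4*8 = -2838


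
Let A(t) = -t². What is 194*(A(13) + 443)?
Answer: 53156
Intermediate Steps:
194*(A(13) + 443) = 194*(-1*13² + 443) = 194*(-1*169 + 443) = 194*(-169 + 443) = 194*274 = 53156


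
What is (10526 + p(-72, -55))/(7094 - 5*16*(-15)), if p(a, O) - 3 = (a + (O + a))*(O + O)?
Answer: 32419/8294 ≈ 3.9087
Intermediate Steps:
p(a, O) = 3 + 2*O*(O + 2*a) (p(a, O) = 3 + (a + (O + a))*(O + O) = 3 + (O + 2*a)*(2*O) = 3 + 2*O*(O + 2*a))
(10526 + p(-72, -55))/(7094 - 5*16*(-15)) = (10526 + (3 + 2*(-55)² + 4*(-55)*(-72)))/(7094 - 5*16*(-15)) = (10526 + (3 + 2*3025 + 15840))/(7094 - 80*(-15)) = (10526 + (3 + 6050 + 15840))/(7094 + 1200) = (10526 + 21893)/8294 = 32419*(1/8294) = 32419/8294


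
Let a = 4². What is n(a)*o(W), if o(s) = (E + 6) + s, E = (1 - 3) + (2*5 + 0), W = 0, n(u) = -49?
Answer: -686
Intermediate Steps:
a = 16
E = 8 (E = -2 + (10 + 0) = -2 + 10 = 8)
o(s) = 14 + s (o(s) = (8 + 6) + s = 14 + s)
n(a)*o(W) = -49*(14 + 0) = -49*14 = -686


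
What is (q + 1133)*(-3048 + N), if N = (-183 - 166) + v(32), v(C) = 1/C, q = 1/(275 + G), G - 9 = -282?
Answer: -246429701/64 ≈ -3.8505e+6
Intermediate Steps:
G = -273 (G = 9 - 282 = -273)
q = ½ (q = 1/(275 - 273) = 1/2 = ½ ≈ 0.50000)
N = -11167/32 (N = (-183 - 166) + 1/32 = -349 + 1/32 = -11167/32 ≈ -348.97)
(q + 1133)*(-3048 + N) = (½ + 1133)*(-3048 - 11167/32) = (2267/2)*(-108703/32) = -246429701/64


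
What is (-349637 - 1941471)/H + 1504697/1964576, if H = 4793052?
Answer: 677758793759/2354078731488 ≈ 0.28791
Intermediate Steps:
(-349637 - 1941471)/H + 1504697/1964576 = (-349637 - 1941471)/4793052 + 1504697/1964576 = -2291108*1/4793052 + 1504697*(1/1964576) = -572777/1198263 + 1504697/1964576 = 677758793759/2354078731488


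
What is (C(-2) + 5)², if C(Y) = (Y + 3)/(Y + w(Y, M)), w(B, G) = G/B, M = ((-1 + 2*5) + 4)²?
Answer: 744769/29929 ≈ 24.885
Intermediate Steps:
M = 169 (M = ((-1 + 10) + 4)² = (9 + 4)² = 13² = 169)
C(Y) = (3 + Y)/(Y + 169/Y) (C(Y) = (Y + 3)/(Y + 169/Y) = (3 + Y)/(Y + 169/Y))
(C(-2) + 5)² = (-2*(3 - 2)/(169 + (-2)²) + 5)² = (-2*1/(169 + 4) + 5)² = (-2*1/173 + 5)² = (-2*1/173*1 + 5)² = (-2/173 + 5)² = (863/173)² = 744769/29929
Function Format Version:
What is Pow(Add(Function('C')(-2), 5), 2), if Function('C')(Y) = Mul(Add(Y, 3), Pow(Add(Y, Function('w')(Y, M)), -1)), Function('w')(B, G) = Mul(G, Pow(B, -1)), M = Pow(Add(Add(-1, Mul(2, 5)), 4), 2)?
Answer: Rational(744769, 29929) ≈ 24.885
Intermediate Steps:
M = 169 (M = Pow(Add(Add(-1, 10), 4), 2) = Pow(Add(9, 4), 2) = Pow(13, 2) = 169)
Function('C')(Y) = Mul(Pow(Add(Y, Mul(169, Pow(Y, -1))), -1), Add(3, Y)) (Function('C')(Y) = Mul(Add(Y, 3), Pow(Add(Y, Mul(169, Pow(Y, -1))), -1)) = Mul(Add(3, Y), Pow(Add(Y, Mul(169, Pow(Y, -1))), -1)) = Mul(Pow(Add(Y, Mul(169, Pow(Y, -1))), -1), Add(3, Y)))
Pow(Add(Function('C')(-2), 5), 2) = Pow(Add(Mul(-2, Pow(Add(169, Pow(-2, 2)), -1), Add(3, -2)), 5), 2) = Pow(Add(Mul(-2, Pow(Add(169, 4), -1), 1), 5), 2) = Pow(Add(Mul(-2, Pow(173, -1), 1), 5), 2) = Pow(Add(Mul(-2, Rational(1, 173), 1), 5), 2) = Pow(Add(Rational(-2, 173), 5), 2) = Pow(Rational(863, 173), 2) = Rational(744769, 29929)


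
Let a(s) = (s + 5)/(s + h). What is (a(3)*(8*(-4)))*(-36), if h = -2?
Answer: 9216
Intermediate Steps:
a(s) = (5 + s)/(-2 + s) (a(s) = (s + 5)/(s - 2) = (5 + s)/(-2 + s))
(a(3)*(8*(-4)))*(-36) = (((5 + 3)/(-2 + 3))*(8*(-4)))*(-36) = ((8/1)*(-32))*(-36) = ((1*8)*(-32))*(-36) = (8*(-32))*(-36) = -256*(-36) = 9216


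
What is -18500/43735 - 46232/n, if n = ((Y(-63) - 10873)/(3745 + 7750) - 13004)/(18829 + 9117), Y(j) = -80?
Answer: 129905814171155980/1307605937951 ≈ 99346.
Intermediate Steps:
n = -149491933/321239270 (n = ((-80 - 10873)/(3745 + 7750) - 13004)/(18829 + 9117) = (-10953/11495 - 13004)/27946 = (-10953*1/11495 - 13004)*(1/27946) = (-10953/11495 - 13004)*(1/27946) = -149491933/11495*1/27946 = -149491933/321239270 ≈ -0.46536)
-18500/43735 - 46232/n = -18500/43735 - 46232/(-149491933/321239270) = -18500*1/43735 - 46232*(-321239270/149491933) = -3700/8747 + 14851533930640/149491933 = 129905814171155980/1307605937951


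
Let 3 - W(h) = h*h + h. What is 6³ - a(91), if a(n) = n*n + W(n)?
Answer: 304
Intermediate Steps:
W(h) = 3 - h - h² (W(h) = 3 - (h*h + h) = 3 - (h² + h) = 3 - (h + h²) = 3 + (-h - h²) = 3 - h - h²)
a(n) = 3 - n (a(n) = n*n + (3 - n - n²) = n² + (3 - n - n²) = 3 - n)
6³ - a(91) = 6³ - (3 - 1*91) = 216 - (3 - 91) = 216 - 1*(-88) = 216 + 88 = 304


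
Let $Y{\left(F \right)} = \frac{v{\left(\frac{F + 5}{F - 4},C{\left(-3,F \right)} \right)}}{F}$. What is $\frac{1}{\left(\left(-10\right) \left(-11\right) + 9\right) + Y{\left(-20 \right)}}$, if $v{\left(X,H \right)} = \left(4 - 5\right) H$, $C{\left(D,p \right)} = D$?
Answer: $\frac{20}{2377} \approx 0.008414$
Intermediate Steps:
$v{\left(X,H \right)} = - H$
$Y{\left(F \right)} = \frac{3}{F}$ ($Y{\left(F \right)} = \frac{\left(-1\right) \left(-3\right)}{F} = \frac{3}{F}$)
$\frac{1}{\left(\left(-10\right) \left(-11\right) + 9\right) + Y{\left(-20 \right)}} = \frac{1}{\left(\left(-10\right) \left(-11\right) + 9\right) + \frac{3}{-20}} = \frac{1}{\left(110 + 9\right) + 3 \left(- \frac{1}{20}\right)} = \frac{1}{119 - \frac{3}{20}} = \frac{1}{\frac{2377}{20}} = \frac{20}{2377}$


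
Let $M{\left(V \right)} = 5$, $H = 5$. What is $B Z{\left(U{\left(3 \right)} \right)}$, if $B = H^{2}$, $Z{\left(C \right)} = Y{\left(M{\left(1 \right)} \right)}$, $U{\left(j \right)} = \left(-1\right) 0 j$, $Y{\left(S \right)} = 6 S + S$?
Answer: $875$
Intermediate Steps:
$Y{\left(S \right)} = 7 S$
$U{\left(j \right)} = 0$ ($U{\left(j \right)} = 0 j = 0$)
$Z{\left(C \right)} = 35$ ($Z{\left(C \right)} = 7 \cdot 5 = 35$)
$B = 25$ ($B = 5^{2} = 25$)
$B Z{\left(U{\left(3 \right)} \right)} = 25 \cdot 35 = 875$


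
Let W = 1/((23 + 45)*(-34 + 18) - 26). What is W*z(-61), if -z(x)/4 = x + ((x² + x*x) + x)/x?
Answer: -364/557 ≈ -0.65350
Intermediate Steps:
W = -1/1114 (W = 1/(68*(-16) - 26) = 1/(-1088 - 26) = 1/(-1114) = -1/1114 ≈ -0.00089767)
z(x) = -4*x - 4*(x + 2*x²)/x (z(x) = -4*(x + ((x² + x*x) + x)/x) = -4*(x + ((x² + x²) + x)/x) = -4*(x + (2*x² + x)/x) = -4*(x + (x + 2*x²)/x) = -4*x - 4*(x + 2*x²)/x)
W*z(-61) = -(-4 - 12*(-61))/1114 = -(-4 + 732)/1114 = -1/1114*728 = -364/557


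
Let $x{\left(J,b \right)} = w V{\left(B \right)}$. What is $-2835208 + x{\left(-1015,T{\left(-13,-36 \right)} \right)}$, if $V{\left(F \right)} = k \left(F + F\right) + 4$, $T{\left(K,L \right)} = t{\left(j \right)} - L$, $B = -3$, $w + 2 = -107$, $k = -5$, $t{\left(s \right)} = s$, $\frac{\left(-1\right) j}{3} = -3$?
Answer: $-2838914$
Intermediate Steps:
$j = 9$ ($j = \left(-3\right) \left(-3\right) = 9$)
$w = -109$ ($w = -2 - 107 = -109$)
$T{\left(K,L \right)} = 9 - L$
$V{\left(F \right)} = 4 - 10 F$ ($V{\left(F \right)} = - 5 \left(F + F\right) + 4 = - 5 \cdot 2 F + 4 = - 10 F + 4 = 4 - 10 F$)
$x{\left(J,b \right)} = -3706$ ($x{\left(J,b \right)} = - 109 \left(4 - -30\right) = - 109 \left(4 + 30\right) = \left(-109\right) 34 = -3706$)
$-2835208 + x{\left(-1015,T{\left(-13,-36 \right)} \right)} = -2835208 - 3706 = -2838914$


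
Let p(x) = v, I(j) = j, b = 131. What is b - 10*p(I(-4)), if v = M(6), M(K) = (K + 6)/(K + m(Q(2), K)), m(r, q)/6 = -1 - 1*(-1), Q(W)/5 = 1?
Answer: 111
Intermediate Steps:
Q(W) = 5 (Q(W) = 5*1 = 5)
m(r, q) = 0 (m(r, q) = 6*(-1 - 1*(-1)) = 6*(-1 + 1) = 6*0 = 0)
M(K) = (6 + K)/K (M(K) = (K + 6)/(K + 0) = (6 + K)/K)
v = 2 (v = (6 + 6)/6 = (1/6)*12 = 2)
p(x) = 2
b - 10*p(I(-4)) = 131 - 10*2 = 131 - 20 = 111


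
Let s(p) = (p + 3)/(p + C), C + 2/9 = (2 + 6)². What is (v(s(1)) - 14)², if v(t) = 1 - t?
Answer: 57988225/339889 ≈ 170.61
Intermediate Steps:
C = 574/9 (C = -2/9 + (2 + 6)² = -2/9 + 8² = -2/9 + 64 = 574/9 ≈ 63.778)
s(p) = (3 + p)/(574/9 + p) (s(p) = (p + 3)/(p + 574/9) = (3 + p)/(574/9 + p))
(v(s(1)) - 14)² = ((1 - 9*(3 + 1)/(574 + 9*1)) - 14)² = ((1 - 9*4/(574 + 9)) - 14)² = ((1 - 9*4/583) - 14)² = ((1 - 1*36/583) - 14)² = ((1 - 36/583) - 14)² = (547/583 - 14)² = (-7615/583)² = 57988225/339889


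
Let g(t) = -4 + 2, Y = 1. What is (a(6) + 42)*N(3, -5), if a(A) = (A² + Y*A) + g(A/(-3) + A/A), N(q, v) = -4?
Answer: -328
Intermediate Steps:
g(t) = -2
a(A) = -2 + A + A² (a(A) = (A² + 1*A) - 2 = (A² + A) - 2 = (A + A²) - 2 = -2 + A + A²)
(a(6) + 42)*N(3, -5) = ((-2 + 6 + 6²) + 42)*(-4) = ((-2 + 6 + 36) + 42)*(-4) = (40 + 42)*(-4) = 82*(-4) = -328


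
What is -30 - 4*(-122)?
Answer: 458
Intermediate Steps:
-30 - 4*(-122) = -30 + 488 = 458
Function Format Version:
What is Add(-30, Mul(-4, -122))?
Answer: 458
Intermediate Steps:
Add(-30, Mul(-4, -122)) = Add(-30, 488) = 458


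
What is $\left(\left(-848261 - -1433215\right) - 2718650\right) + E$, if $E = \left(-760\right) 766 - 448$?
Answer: $-2716304$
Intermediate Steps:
$E = -582608$ ($E = -582160 - 448 = -582608$)
$\left(\left(-848261 - -1433215\right) - 2718650\right) + E = \left(\left(-848261 - -1433215\right) - 2718650\right) - 582608 = \left(\left(-848261 + 1433215\right) - 2718650\right) - 582608 = \left(584954 - 2718650\right) - 582608 = -2133696 - 582608 = -2716304$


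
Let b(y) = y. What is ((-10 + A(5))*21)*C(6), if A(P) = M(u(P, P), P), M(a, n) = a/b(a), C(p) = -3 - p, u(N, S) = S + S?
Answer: 1701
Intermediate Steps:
u(N, S) = 2*S
M(a, n) = 1 (M(a, n) = a/a = 1)
A(P) = 1
((-10 + A(5))*21)*C(6) = ((-10 + 1)*21)*(-3 - 1*6) = (-9*21)*(-3 - 6) = -189*(-9) = 1701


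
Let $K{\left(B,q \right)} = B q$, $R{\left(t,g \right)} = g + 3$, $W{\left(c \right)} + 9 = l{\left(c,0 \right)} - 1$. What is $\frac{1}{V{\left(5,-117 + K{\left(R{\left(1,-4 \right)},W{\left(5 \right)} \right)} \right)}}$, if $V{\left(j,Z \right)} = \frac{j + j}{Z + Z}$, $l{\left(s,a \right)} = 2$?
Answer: $- \frac{109}{5} \approx -21.8$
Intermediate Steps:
$W{\left(c \right)} = -8$ ($W{\left(c \right)} = -9 + \left(2 - 1\right) = -9 + 1 = -8$)
$R{\left(t,g \right)} = 3 + g$
$V{\left(j,Z \right)} = \frac{j}{Z}$ ($V{\left(j,Z \right)} = \frac{2 j}{2 Z} = 2 j \frac{1}{2 Z} = \frac{j}{Z}$)
$\frac{1}{V{\left(5,-117 + K{\left(R{\left(1,-4 \right)},W{\left(5 \right)} \right)} \right)}} = \frac{1}{5 \frac{1}{-117 + \left(3 - 4\right) \left(-8\right)}} = \frac{1}{5 \frac{1}{-117 - -8}} = \frac{1}{5 \frac{1}{-117 + 8}} = \frac{1}{5 \frac{1}{-109}} = \frac{1}{5 \left(- \frac{1}{109}\right)} = \frac{1}{- \frac{5}{109}} = - \frac{109}{5}$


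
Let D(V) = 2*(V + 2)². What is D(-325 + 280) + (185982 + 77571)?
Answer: 267251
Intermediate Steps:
D(V) = 2*(2 + V)²
D(-325 + 280) + (185982 + 77571) = 2*(2 + (-325 + 280))² + (185982 + 77571) = 2*(2 - 45)² + 263553 = 2*(-43)² + 263553 = 2*1849 + 263553 = 3698 + 263553 = 267251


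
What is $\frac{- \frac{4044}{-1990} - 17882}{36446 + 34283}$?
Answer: $- \frac{17790568}{70375355} \approx -0.2528$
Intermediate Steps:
$\frac{- \frac{4044}{-1990} - 17882}{36446 + 34283} = \frac{\left(-4044\right) \left(- \frac{1}{1990}\right) - 17882}{70729} = \left(\frac{2022}{995} - 17882\right) \frac{1}{70729} = \left(- \frac{17790568}{995}\right) \frac{1}{70729} = - \frac{17790568}{70375355}$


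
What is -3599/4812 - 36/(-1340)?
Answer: -1162357/1612020 ≈ -0.72106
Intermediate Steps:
-3599/4812 - 36/(-1340) = -3599*1/4812 - 36*(-1/1340) = -3599/4812 + 9/335 = -1162357/1612020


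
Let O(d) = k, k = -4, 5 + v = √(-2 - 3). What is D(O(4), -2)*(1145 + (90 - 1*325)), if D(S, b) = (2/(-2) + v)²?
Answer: 28210 - 10920*I*√5 ≈ 28210.0 - 24418.0*I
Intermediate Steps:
v = -5 + I*√5 (v = -5 + √(-2 - 3) = -5 + √(-5) = -5 + I*√5 ≈ -5.0 + 2.2361*I)
O(d) = -4
D(S, b) = (-6 + I*√5)² (D(S, b) = (2/(-2) + (-5 + I*√5))² = (2*(-½) + (-5 + I*√5))² = (-1 + (-5 + I*√5))² = (-6 + I*√5)²)
D(O(4), -2)*(1145 + (90 - 1*325)) = (6 - I*√5)²*(1145 + (90 - 1*325)) = (6 - I*√5)²*(1145 + (90 - 325)) = (6 - I*√5)²*(1145 - 235) = (6 - I*√5)²*910 = 910*(6 - I*√5)²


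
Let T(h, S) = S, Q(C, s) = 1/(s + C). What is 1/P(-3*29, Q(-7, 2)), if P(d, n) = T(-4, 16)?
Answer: 1/16 ≈ 0.062500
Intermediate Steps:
Q(C, s) = 1/(C + s)
P(d, n) = 16
1/P(-3*29, Q(-7, 2)) = 1/16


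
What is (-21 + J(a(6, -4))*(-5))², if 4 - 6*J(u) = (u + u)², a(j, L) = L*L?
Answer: 687241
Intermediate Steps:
a(j, L) = L²
J(u) = ⅔ - 2*u²/3 (J(u) = ⅔ - (u + u)²/6 = ⅔ - 4*u²/6 = ⅔ - 2*u²/3)
(-21 + J(a(6, -4))*(-5))² = (-21 + (⅔ - 2*((-4)²)²/3)*(-5))² = (-21 + (⅔ - ⅔*16²)*(-5))² = (-21 + (⅔ - ⅔*256)*(-5))² = (-21 + (⅔ - 512/3)*(-5))² = (-21 - 170*(-5))² = (-21 + 850)² = 829² = 687241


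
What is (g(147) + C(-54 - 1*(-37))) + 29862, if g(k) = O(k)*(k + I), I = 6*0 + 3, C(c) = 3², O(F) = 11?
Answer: 31521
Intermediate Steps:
C(c) = 9
I = 3 (I = 0 + 3 = 3)
g(k) = 33 + 11*k (g(k) = 11*(k + 3) = 11*(3 + k) = 33 + 11*k)
(g(147) + C(-54 - 1*(-37))) + 29862 = ((33 + 11*147) + 9) + 29862 = ((33 + 1617) + 9) + 29862 = (1650 + 9) + 29862 = 1659 + 29862 = 31521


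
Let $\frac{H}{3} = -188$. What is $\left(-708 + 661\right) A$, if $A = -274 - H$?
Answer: $-13630$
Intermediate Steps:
$H = -564$ ($H = 3 \left(-188\right) = -564$)
$A = 290$ ($A = -274 - -564 = -274 + 564 = 290$)
$\left(-708 + 661\right) A = \left(-708 + 661\right) 290 = \left(-47\right) 290 = -13630$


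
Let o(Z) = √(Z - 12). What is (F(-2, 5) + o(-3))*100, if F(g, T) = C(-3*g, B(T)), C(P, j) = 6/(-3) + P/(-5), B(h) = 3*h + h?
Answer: -320 + 100*I*√15 ≈ -320.0 + 387.3*I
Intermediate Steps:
o(Z) = √(-12 + Z)
B(h) = 4*h
C(P, j) = -2 - P/5 (C(P, j) = 6*(-⅓) + P*(-⅕) = -2 - P/5)
F(g, T) = -2 + 3*g/5 (F(g, T) = -2 - (-3)*g/5 = -2 + 3*g/5)
(F(-2, 5) + o(-3))*100 = ((-2 + (⅗)*(-2)) + √(-12 - 3))*100 = ((-2 - 6/5) + √(-15))*100 = (-16/5 + I*√15)*100 = -320 + 100*I*√15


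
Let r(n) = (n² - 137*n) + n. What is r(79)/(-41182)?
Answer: 4503/41182 ≈ 0.10934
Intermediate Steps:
r(n) = n² - 136*n
r(79)/(-41182) = (79*(-136 + 79))/(-41182) = (79*(-57))*(-1/41182) = -4503*(-1/41182) = 4503/41182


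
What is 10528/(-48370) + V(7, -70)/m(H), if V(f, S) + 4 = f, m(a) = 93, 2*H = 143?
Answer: -19857/107105 ≈ -0.18540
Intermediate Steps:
H = 143/2 (H = (½)*143 = 143/2 ≈ 71.500)
V(f, S) = -4 + f
10528/(-48370) + V(7, -70)/m(H) = 10528/(-48370) + (-4 + 7)/93 = 10528*(-1/48370) + 3*(1/93) = -752/3455 + 1/31 = -19857/107105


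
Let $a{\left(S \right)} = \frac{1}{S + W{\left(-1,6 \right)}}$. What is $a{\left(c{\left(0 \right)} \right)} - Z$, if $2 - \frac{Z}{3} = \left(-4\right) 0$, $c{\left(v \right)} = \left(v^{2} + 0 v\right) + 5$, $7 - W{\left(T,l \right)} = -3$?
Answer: $- \frac{89}{15} \approx -5.9333$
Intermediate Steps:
$W{\left(T,l \right)} = 10$ ($W{\left(T,l \right)} = 7 - -3 = 7 + 3 = 10$)
$c{\left(v \right)} = 5 + v^{2}$ ($c{\left(v \right)} = \left(v^{2} + 0\right) + 5 = v^{2} + 5 = 5 + v^{2}$)
$Z = 6$ ($Z = 6 - 3 \left(\left(-4\right) 0\right) = 6 - 0 = 6 + 0 = 6$)
$a{\left(S \right)} = \frac{1}{10 + S}$ ($a{\left(S \right)} = \frac{1}{S + 10} = \frac{1}{10 + S}$)
$a{\left(c{\left(0 \right)} \right)} - Z = \frac{1}{10 + \left(5 + 0^{2}\right)} - 6 = \frac{1}{10 + \left(5 + 0\right)} - 6 = \frac{1}{10 + 5} - 6 = \frac{1}{15} - 6 = - \frac{89}{15}$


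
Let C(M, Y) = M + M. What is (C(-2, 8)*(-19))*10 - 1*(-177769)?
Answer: 178529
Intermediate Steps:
C(M, Y) = 2*M
(C(-2, 8)*(-19))*10 - 1*(-177769) = ((2*(-2))*(-19))*10 - 1*(-177769) = -4*(-19)*10 + 177769 = 76*10 + 177769 = 760 + 177769 = 178529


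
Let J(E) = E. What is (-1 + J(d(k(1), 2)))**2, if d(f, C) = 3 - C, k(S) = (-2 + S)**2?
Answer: 0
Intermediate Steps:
(-1 + J(d(k(1), 2)))**2 = (-1 + (3 - 1*2))**2 = (-1 + (3 - 2))**2 = (-1 + 1)**2 = 0**2 = 0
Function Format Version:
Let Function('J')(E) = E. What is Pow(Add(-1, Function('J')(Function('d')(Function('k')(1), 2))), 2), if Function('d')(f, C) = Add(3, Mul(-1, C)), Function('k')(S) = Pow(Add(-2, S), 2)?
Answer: 0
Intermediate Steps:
Pow(Add(-1, Function('J')(Function('d')(Function('k')(1), 2))), 2) = Pow(Add(-1, Add(3, Mul(-1, 2))), 2) = Pow(Add(-1, Add(3, -2)), 2) = Pow(Add(-1, 1), 2) = Pow(0, 2) = 0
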